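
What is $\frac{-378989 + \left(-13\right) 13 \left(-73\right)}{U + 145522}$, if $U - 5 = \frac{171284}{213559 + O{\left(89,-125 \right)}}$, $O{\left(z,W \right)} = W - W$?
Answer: $- \frac{78301834468}{31078771877} \approx -2.5195$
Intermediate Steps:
$O{\left(z,W \right)} = 0$
$U = \frac{1239079}{213559}$ ($U = 5 + \frac{171284}{213559 + 0} = 5 + \frac{171284}{213559} = \frac{1239079}{213559} \approx 5.802$)
$\frac{-378989 + \left(-13\right) 13 \left(-73\right)}{U + 145522} = \frac{-378989 + \left(-13\right) 13 \left(-73\right)}{\frac{1239079}{213559} + 145522} = \frac{-378989 - -12337}{\frac{31078771877}{213559}} = \left(-378989 + 12337\right) \frac{213559}{31078771877} = \left(-366652\right) \frac{213559}{31078771877} = - \frac{78301834468}{31078771877}$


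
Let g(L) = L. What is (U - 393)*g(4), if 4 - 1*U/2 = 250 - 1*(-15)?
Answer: -3660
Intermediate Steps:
U = -522 (U = 8 - 2*(250 - 1*(-15)) = 8 - 2*(250 + 15) = 8 - 2*265 = 8 - 530 = -522)
(U - 393)*g(4) = (-522 - 393)*4 = -915*4 = -3660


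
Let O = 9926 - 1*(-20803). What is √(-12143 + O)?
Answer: √18586 ≈ 136.33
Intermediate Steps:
O = 30729 (O = 9926 + 20803 = 30729)
√(-12143 + O) = √(-12143 + 30729) = √18586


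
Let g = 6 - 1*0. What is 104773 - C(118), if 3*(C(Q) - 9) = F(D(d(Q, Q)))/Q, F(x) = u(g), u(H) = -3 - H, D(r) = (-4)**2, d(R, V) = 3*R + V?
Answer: 12362155/118 ≈ 1.0476e+5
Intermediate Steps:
d(R, V) = V + 3*R
g = 6 (g = 6 + 0 = 6)
D(r) = 16
F(x) = -9 (F(x) = -3 - 1*6 = -3 - 6 = -9)
C(Q) = 9 - 3/Q (C(Q) = 9 + (-9/Q)/3 = 9 - 3/Q)
104773 - C(118) = 104773 - (9 - 3/118) = 104773 - 1*1059/118 = 104773 - 1059/118 = 12362155/118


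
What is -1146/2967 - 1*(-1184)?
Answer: 1170594/989 ≈ 1183.6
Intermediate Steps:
-1146/2967 - 1*(-1184) = -1146*1/2967 + 1184 = -382/989 + 1184 = 1170594/989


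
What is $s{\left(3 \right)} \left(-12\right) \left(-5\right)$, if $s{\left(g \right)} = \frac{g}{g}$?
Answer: $60$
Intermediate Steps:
$s{\left(g \right)} = 1$
$s{\left(3 \right)} \left(-12\right) \left(-5\right) = 1 \left(-12\right) \left(-5\right) = \left(-12\right) \left(-5\right) = 60$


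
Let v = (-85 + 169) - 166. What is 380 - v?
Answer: 462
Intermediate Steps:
v = -82 (v = 84 - 166 = -82)
380 - v = 380 - 1*(-82) = 380 + 82 = 462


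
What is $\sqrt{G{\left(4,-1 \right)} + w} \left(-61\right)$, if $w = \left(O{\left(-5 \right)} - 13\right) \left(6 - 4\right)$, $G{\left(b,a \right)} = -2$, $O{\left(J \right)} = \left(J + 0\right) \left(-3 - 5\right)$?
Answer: $- 122 \sqrt{13} \approx -439.88$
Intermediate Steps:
$O{\left(J \right)} = - 8 J$ ($O{\left(J \right)} = J \left(-8\right) = - 8 J$)
$w = 54$ ($w = \left(\left(-8\right) \left(-5\right) - 13\right) \left(6 - 4\right) = \left(40 - 13\right) 2 = 27 \cdot 2 = 54$)
$\sqrt{G{\left(4,-1 \right)} + w} \left(-61\right) = \sqrt{-2 + 54} \left(-61\right) = \sqrt{52} \left(-61\right) = 2 \sqrt{13} \left(-61\right) = - 122 \sqrt{13}$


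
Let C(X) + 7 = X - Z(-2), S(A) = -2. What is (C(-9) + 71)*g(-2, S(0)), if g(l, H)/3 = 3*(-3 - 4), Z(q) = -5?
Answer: -3780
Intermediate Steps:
C(X) = -2 + X (C(X) = -7 + (X - 1*(-5)) = -7 + (X + 5) = -7 + (5 + X) = -2 + X)
g(l, H) = -63 (g(l, H) = 3*(3*(-3 - 4)) = 3*(3*(-7)) = 3*(-21) = -63)
(C(-9) + 71)*g(-2, S(0)) = ((-2 - 9) + 71)*(-63) = (-11 + 71)*(-63) = 60*(-63) = -3780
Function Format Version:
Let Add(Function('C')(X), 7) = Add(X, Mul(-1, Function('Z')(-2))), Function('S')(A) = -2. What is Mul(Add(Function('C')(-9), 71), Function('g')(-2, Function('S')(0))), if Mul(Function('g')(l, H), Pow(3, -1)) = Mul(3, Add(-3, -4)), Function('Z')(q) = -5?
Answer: -3780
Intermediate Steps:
Function('C')(X) = Add(-2, X) (Function('C')(X) = Add(-7, Add(X, Mul(-1, -5))) = Add(-7, Add(X, 5)) = Add(-7, Add(5, X)) = Add(-2, X))
Function('g')(l, H) = -63 (Function('g')(l, H) = Mul(3, Mul(3, Add(-3, -4))) = Mul(3, Mul(3, -7)) = Mul(3, -21) = -63)
Mul(Add(Function('C')(-9), 71), Function('g')(-2, Function('S')(0))) = Mul(Add(Add(-2, -9), 71), -63) = Mul(Add(-11, 71), -63) = Mul(60, -63) = -3780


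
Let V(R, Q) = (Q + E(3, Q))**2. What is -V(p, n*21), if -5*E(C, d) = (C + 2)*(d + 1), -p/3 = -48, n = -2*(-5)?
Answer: -1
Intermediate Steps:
n = 10
p = 144 (p = -3*(-48) = 144)
E(C, d) = -(1 + d)*(2 + C)/5 (E(C, d) = -(C + 2)*(d + 1)/5 = -(2 + C)*(1 + d)/5 = -(1 + d)*(2 + C)/5)
V(R, Q) = 1 (V(R, Q) = (Q + (-2/5 - 2*Q/5 - 1/5*3 - 1/5*3*Q))**2 = (Q + (-2/5 - 2*Q/5 - 3/5 - 3*Q/5))**2 = (Q + (-1 - Q))**2 = (-1)**2 = 1)
-V(p, n*21) = -1*1 = -1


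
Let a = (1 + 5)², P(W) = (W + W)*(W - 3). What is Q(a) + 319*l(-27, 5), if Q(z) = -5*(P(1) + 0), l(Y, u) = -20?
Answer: -6360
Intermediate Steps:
P(W) = 2*W*(-3 + W) (P(W) = (2*W)*(-3 + W) = 2*W*(-3 + W))
a = 36 (a = 6² = 36)
Q(z) = 20 (Q(z) = -5*(2*1*(-3 + 1) + 0) = -5*(2*1*(-2) + 0) = -5*(-4 + 0) = -5*(-4) = 20)
Q(a) + 319*l(-27, 5) = 20 + 319*(-20) = 20 - 6380 = -6360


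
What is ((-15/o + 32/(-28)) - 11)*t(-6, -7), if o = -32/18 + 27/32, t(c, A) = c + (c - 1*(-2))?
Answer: -73750/1883 ≈ -39.166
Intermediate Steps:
t(c, A) = 2 + 2*c (t(c, A) = c + (c + 2) = c + (2 + c) = 2 + 2*c)
o = -269/288 (o = -32*1/18 + 27*(1/32) = -16/9 + 27/32 = -269/288 ≈ -0.93403)
((-15/o + 32/(-28)) - 11)*t(-6, -7) = ((-15/(-269/288) + 32/(-28)) - 11)*(2 + 2*(-6)) = ((-15*(-288/269) + 32*(-1/28)) - 11)*(2 - 12) = ((4320/269 - 8/7) - 11)*(-10) = (28088/1883 - 11)*(-10) = (7375/1883)*(-10) = -73750/1883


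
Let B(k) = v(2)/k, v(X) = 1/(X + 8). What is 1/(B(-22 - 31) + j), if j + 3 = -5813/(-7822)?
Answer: -1036415/2340978 ≈ -0.44273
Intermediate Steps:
v(X) = 1/(8 + X)
j = -17653/7822 (j = -3 - 5813/(-7822) = -3 - 5813*(-1/7822) = -3 + 5813/7822 = -17653/7822 ≈ -2.2568)
B(k) = 1/(10*k) (B(k) = 1/((8 + 2)*k) = 1/(10*k))
1/(B(-22 - 31) + j) = 1/(1/(10*(-22 - 31)) - 17653/7822) = 1/((1/10)/(-53) - 17653/7822) = 1/((1/10)*(-1/53) - 17653/7822) = 1/(-1/530 - 17653/7822) = 1/(-2340978/1036415) = -1036415/2340978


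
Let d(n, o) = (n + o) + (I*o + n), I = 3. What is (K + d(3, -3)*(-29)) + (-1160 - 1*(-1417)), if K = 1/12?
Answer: 5173/12 ≈ 431.08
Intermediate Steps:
K = 1/12 ≈ 0.083333
d(n, o) = 2*n + 4*o (d(n, o) = (n + o) + (3*o + n) = (n + o) + (n + 3*o) = 2*n + 4*o)
(K + d(3, -3)*(-29)) + (-1160 - 1*(-1417)) = (1/12 + (2*3 + 4*(-3))*(-29)) + (-1160 - 1*(-1417)) = (1/12 + (6 - 12)*(-29)) + (-1160 + 1417) = (1/12 - 6*(-29)) + 257 = (1/12 + 174) + 257 = 2089/12 + 257 = 5173/12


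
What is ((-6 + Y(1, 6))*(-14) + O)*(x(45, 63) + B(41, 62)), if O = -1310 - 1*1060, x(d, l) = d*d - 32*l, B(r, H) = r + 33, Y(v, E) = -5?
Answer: -183928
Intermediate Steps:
B(r, H) = 33 + r
x(d, l) = d² - 32*l
O = -2370 (O = -1310 - 1060 = -2370)
((-6 + Y(1, 6))*(-14) + O)*(x(45, 63) + B(41, 62)) = ((-6 - 5)*(-14) - 2370)*((45² - 32*63) + (33 + 41)) = (-11*(-14) - 2370)*((2025 - 2016) + 74) = (154 - 2370)*(9 + 74) = -2216*83 = -183928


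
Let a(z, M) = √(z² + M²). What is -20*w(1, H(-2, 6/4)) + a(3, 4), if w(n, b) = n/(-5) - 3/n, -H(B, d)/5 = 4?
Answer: 69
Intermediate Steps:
H(B, d) = -20 (H(B, d) = -5*4 = -20)
a(z, M) = √(M² + z²)
w(n, b) = -3/n - n/5 (w(n, b) = n*(-⅕) - 3/n = -n/5 - 3/n = -3/n - n/5)
-20*w(1, H(-2, 6/4)) + a(3, 4) = -20*(-3/1 - ⅕*1) + √(4² + 3²) = -20*(-3*1 - ⅕) + √(16 + 9) = -20*(-3 - ⅕) + √25 = -20*(-16/5) + 5 = 64 + 5 = 69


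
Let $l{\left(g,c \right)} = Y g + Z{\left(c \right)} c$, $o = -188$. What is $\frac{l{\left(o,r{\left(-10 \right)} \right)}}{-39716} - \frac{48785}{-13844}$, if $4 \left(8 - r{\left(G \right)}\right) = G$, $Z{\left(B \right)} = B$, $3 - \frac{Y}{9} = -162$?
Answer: $\frac{5800986679}{549828304} \approx 10.551$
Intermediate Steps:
$Y = 1485$ ($Y = 27 - -1458 = 27 + 1458 = 1485$)
$r{\left(G \right)} = 8 - \frac{G}{4}$
$l{\left(g,c \right)} = c^{2} + 1485 g$ ($l{\left(g,c \right)} = 1485 g + c c = 1485 g + c^{2} = c^{2} + 1485 g$)
$\frac{l{\left(o,r{\left(-10 \right)} \right)}}{-39716} - \frac{48785}{-13844} = \frac{\left(8 - - \frac{5}{2}\right)^{2} + 1485 \left(-188\right)}{-39716} - \frac{48785}{-13844} = \left(\left(8 + \frac{5}{2}\right)^{2} - 279180\right) \left(- \frac{1}{39716}\right) - - \frac{48785}{13844} = \left(\left(\frac{21}{2}\right)^{2} - 279180\right) \left(- \frac{1}{39716}\right) + \frac{48785}{13844} = \left(\frac{441}{4} - 279180\right) \left(- \frac{1}{39716}\right) + \frac{48785}{13844} = \left(- \frac{1116279}{4}\right) \left(- \frac{1}{39716}\right) + \frac{48785}{13844} = \frac{1116279}{158864} + \frac{48785}{13844} = \frac{5800986679}{549828304}$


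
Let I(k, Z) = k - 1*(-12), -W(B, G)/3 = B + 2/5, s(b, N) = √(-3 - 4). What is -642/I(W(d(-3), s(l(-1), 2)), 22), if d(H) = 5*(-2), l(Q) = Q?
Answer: -535/34 ≈ -15.735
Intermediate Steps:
s(b, N) = I*√7 (s(b, N) = √(-7) = I*√7)
d(H) = -10
W(B, G) = -6/5 - 3*B (W(B, G) = -3*(B + 2/5) = -3*(B + (⅕)*2) = -3*(B + ⅖) = -3*(⅖ + B) = -6/5 - 3*B)
I(k, Z) = 12 + k (I(k, Z) = k + 12 = 12 + k)
-642/I(W(d(-3), s(l(-1), 2)), 22) = -642/(12 + (-6/5 - 3*(-10))) = -642/(12 + (-6/5 + 30)) = -642/(12 + 144/5) = -642/204/5 = -642*5/204 = -535/34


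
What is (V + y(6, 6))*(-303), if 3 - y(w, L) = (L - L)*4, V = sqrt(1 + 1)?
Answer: -909 - 303*sqrt(2) ≈ -1337.5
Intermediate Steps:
V = sqrt(2) ≈ 1.4142
y(w, L) = 3 (y(w, L) = 3 - (L - L)*4 = 3 - 0*4 = 3 - 1*0 = 3 + 0 = 3)
(V + y(6, 6))*(-303) = (sqrt(2) + 3)*(-303) = (3 + sqrt(2))*(-303) = -909 - 303*sqrt(2)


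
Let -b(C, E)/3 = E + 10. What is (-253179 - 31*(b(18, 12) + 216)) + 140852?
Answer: -116977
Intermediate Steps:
b(C, E) = -30 - 3*E (b(C, E) = -3*(E + 10) = -3*(10 + E) = -30 - 3*E)
(-253179 - 31*(b(18, 12) + 216)) + 140852 = (-253179 - 31*((-30 - 3*12) + 216)) + 140852 = (-253179 - 31*((-30 - 36) + 216)) + 140852 = (-253179 - 31*(-66 + 216)) + 140852 = (-253179 - 31*150) + 140852 = (-253179 - 4650) + 140852 = -257829 + 140852 = -116977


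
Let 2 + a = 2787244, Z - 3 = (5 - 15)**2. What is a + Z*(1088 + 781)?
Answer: 2979749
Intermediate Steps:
Z = 103 (Z = 3 + (5 - 15)**2 = 3 + (-10)**2 = 3 + 100 = 103)
a = 2787242 (a = -2 + 2787244 = 2787242)
a + Z*(1088 + 781) = 2787242 + 103*(1088 + 781) = 2787242 + 103*1869 = 2787242 + 192507 = 2979749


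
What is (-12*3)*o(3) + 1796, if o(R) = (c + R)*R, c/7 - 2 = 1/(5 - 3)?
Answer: -418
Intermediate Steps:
c = 35/2 (c = 14 + 7/(5 - 3) = 14 + 7/2 = 35/2 ≈ 17.500)
o(R) = R*(35/2 + R) (o(R) = (35/2 + R)*R = R*(35/2 + R))
(-12*3)*o(3) + 1796 = (-12*3)*((½)*3*(35 + 2*3)) + 1796 = -18*3*(35 + 6) + 1796 = -18*3*41 + 1796 = -36*123/2 + 1796 = -2214 + 1796 = -418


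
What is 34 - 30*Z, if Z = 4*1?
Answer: -86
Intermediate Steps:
Z = 4
34 - 30*Z = 34 - 30*4 = 34 - 120 = -86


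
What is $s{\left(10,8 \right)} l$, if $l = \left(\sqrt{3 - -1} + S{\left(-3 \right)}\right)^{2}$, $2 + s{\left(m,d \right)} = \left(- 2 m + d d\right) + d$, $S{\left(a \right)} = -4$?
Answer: $200$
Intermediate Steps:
$s{\left(m,d \right)} = -2 + d + d^{2} - 2 m$ ($s{\left(m,d \right)} = -2 + \left(\left(- 2 m + d d\right) + d\right) = -2 + \left(\left(- 2 m + d^{2}\right) + d\right) = -2 + \left(\left(d^{2} - 2 m\right) + d\right) = -2 + \left(d + d^{2} - 2 m\right) = -2 + d + d^{2} - 2 m$)
$l = 4$ ($l = \left(\sqrt{3 - -1} - 4\right)^{2} = \left(\sqrt{3 + \left(-3 + 4\right)} - 4\right)^{2} = \left(\sqrt{3 + 1} - 4\right)^{2} = \left(\sqrt{4} - 4\right)^{2} = \left(2 - 4\right)^{2} = \left(-2\right)^{2} = 4$)
$s{\left(10,8 \right)} l = \left(-2 + 8 + 8^{2} - 20\right) 4 = \left(-2 + 8 + 64 - 20\right) 4 = 50 \cdot 4 = 200$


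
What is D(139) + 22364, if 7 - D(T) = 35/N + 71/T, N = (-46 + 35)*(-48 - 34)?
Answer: 2804762331/125378 ≈ 22370.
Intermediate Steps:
N = 902 (N = -11*(-82) = 902)
D(T) = 6279/902 - 71/T (D(T) = 7 - (35/902 + 71/T) = 7 + (-35/902 - 71/T) = 6279/902 - 71/T)
D(139) + 22364 = (6279/902 - 71/139) + 22364 = 808739/125378 + 22364 = 2804762331/125378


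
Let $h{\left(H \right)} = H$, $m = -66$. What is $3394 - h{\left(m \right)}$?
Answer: $3460$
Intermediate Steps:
$3394 - h{\left(m \right)} = 3394 - -66 = 3394 + 66 = 3460$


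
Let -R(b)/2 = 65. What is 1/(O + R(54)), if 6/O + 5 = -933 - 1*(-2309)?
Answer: -457/59408 ≈ -0.0076926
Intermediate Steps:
R(b) = -130 (R(b) = -2*65 = -130)
O = 2/457 (O = 6/(-5 + (-933 - 1*(-2309))) = 6/(-5 + (-933 + 2309)) = 6/(-5 + 1376) = 6/1371 = 6*(1/1371) = 2/457 ≈ 0.0043764)
1/(O + R(54)) = 1/(2/457 - 130) = 1/(-59408/457) = -457/59408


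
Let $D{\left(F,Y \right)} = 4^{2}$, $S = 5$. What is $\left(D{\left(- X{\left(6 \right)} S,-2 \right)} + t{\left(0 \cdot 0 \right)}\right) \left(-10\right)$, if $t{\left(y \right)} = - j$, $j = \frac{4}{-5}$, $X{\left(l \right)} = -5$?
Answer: $-168$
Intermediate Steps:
$j = - \frac{4}{5}$ ($j = 4 \left(- \frac{1}{5}\right) = - \frac{4}{5} \approx -0.8$)
$D{\left(F,Y \right)} = 16$
$t{\left(y \right)} = \frac{4}{5}$ ($t{\left(y \right)} = \left(-1\right) \left(- \frac{4}{5}\right) = \frac{4}{5}$)
$\left(D{\left(- X{\left(6 \right)} S,-2 \right)} + t{\left(0 \cdot 0 \right)}\right) \left(-10\right) = \left(16 + \frac{4}{5}\right) \left(-10\right) = \frac{84}{5} \left(-10\right) = -168$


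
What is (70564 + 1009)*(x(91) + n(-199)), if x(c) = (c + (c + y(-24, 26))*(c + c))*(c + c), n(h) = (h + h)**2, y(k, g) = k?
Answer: 171365373002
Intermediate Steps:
n(h) = 4*h**2 (n(h) = (2*h)**2 = 4*h**2)
x(c) = 2*c*(c + 2*c*(-24 + c)) (x(c) = (c + (c - 24)*(c + c))*(c + c) = (c + (-24 + c)*(2*c))*(2*c) = (c + 2*c*(-24 + c))*(2*c) = 2*c*(c + 2*c*(-24 + c)))
(70564 + 1009)*(x(91) + n(-199)) = (70564 + 1009)*(91**2*(-94 + 4*91) + 4*(-199)**2) = 71573*(8281*(-94 + 364) + 4*39601) = 71573*(8281*270 + 158404) = 71573*(2235870 + 158404) = 71573*2394274 = 171365373002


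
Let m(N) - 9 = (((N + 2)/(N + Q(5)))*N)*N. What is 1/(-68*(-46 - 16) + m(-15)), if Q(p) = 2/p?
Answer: 73/323050 ≈ 0.00022597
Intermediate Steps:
m(N) = 9 + N**2*(2 + N)/(2/5 + N) (m(N) = 9 + (((N + 2)/(N + 2/5))*N)*N = 9 + (((2 + N)/(N + 2*(1/5)))*N)*N = 9 + (((2 + N)/(N + 2/5))*N)*N = 9 + (((2 + N)/(2/5 + N))*N)*N = 9 + (N*(2 + N)/(2/5 + N))*N = 9 + N**2*(2 + N)/(2/5 + N))
1/(-68*(-46 - 16) + m(-15)) = 1/(-68*(-46 - 16) + (18 + 5*(-15)**3 + 10*(-15)**2 + 45*(-15))/(2 + 5*(-15))) = 1/(-68*(-62) + (18 + 5*(-3375) + 10*225 - 675)/(2 - 75)) = 1/(4216 + (18 - 16875 + 2250 - 675)/(-73)) = 1/(4216 - 1/73*(-15282)) = 1/(4216 + 15282/73) = 1/(323050/73) = 73/323050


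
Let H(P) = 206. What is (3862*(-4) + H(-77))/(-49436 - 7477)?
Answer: 15242/56913 ≈ 0.26781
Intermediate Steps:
(3862*(-4) + H(-77))/(-49436 - 7477) = (3862*(-4) + 206)/(-49436 - 7477) = (-15448 + 206)/(-56913) = -15242*(-1/56913) = 15242/56913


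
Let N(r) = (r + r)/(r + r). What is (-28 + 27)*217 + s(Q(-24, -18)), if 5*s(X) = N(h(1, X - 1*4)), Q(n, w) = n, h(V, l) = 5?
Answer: -1084/5 ≈ -216.80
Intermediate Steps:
N(r) = 1 (N(r) = (2*r)/((2*r)) = (2*r)*(1/(2*r)) = 1)
s(X) = 1/5 (s(X) = (1/5)*1 = 1/5)
(-28 + 27)*217 + s(Q(-24, -18)) = (-28 + 27)*217 + 1/5 = -1*217 + 1/5 = -217 + 1/5 = -1084/5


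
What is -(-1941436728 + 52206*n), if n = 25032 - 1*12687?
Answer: 1296953658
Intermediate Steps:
n = 12345 (n = 25032 - 12687 = 12345)
-(-1941436728 + 52206*n) = -52206/(1/(-37188 + 12345)) = -52206/(1/(-24843)) = -52206/(-1/24843) = -52206*(-24843) = 1296953658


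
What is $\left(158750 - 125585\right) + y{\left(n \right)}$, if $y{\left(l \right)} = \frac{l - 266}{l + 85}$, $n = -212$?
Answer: $\frac{4212433}{127} \approx 33169.0$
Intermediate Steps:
$y{\left(l \right)} = \frac{-266 + l}{85 + l}$
$\left(158750 - 125585\right) + y{\left(n \right)} = \left(158750 - 125585\right) + \frac{-266 - 212}{85 - 212} = 33165 + \frac{1}{-127} \left(-478\right) = 33165 - - \frac{478}{127} = 33165 + \frac{478}{127} = \frac{4212433}{127}$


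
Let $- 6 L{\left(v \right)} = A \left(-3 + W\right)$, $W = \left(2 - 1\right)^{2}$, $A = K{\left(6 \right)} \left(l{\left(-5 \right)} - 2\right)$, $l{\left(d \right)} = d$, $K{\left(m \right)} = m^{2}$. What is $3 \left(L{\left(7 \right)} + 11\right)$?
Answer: $-219$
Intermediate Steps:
$A = -252$ ($A = 6^{2} \left(-5 - 2\right) = 36 \left(-7\right) = -252$)
$W = 1$ ($W = 1^{2} = 1$)
$L{\left(v \right)} = -84$ ($L{\left(v \right)} = - \frac{\left(-252\right) \left(-3 + 1\right)}{6} = - \frac{\left(-252\right) \left(-2\right)}{6} = \left(- \frac{1}{6}\right) 504 = -84$)
$3 \left(L{\left(7 \right)} + 11\right) = 3 \left(-84 + 11\right) = 3 \left(-73\right) = -219$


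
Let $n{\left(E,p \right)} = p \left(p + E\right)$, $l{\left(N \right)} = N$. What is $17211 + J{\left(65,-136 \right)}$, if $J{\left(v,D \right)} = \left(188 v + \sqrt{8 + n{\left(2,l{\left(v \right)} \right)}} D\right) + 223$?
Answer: $29654 - 136 \sqrt{4363} \approx 20671.0$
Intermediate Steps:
$n{\left(E,p \right)} = p \left(E + p\right)$
$J{\left(v,D \right)} = 223 + 188 v + D \sqrt{8 + v \left(2 + v\right)}$ ($J{\left(v,D \right)} = \left(188 v + \sqrt{8 + v \left(2 + v\right)} D\right) + 223 = \left(188 v + D \sqrt{8 + v \left(2 + v\right)}\right) + 223 = 223 + 188 v + D \sqrt{8 + v \left(2 + v\right)}$)
$17211 + J{\left(65,-136 \right)} = 17211 + \left(223 + 188 \cdot 65 - 136 \sqrt{8 + 65 \left(2 + 65\right)}\right) = 17211 + \left(223 + 12220 - 136 \sqrt{8 + 65 \cdot 67}\right) = 17211 + \left(223 + 12220 - 136 \sqrt{8 + 4355}\right) = 17211 + \left(223 + 12220 - 136 \sqrt{4363}\right) = 17211 + \left(12443 - 136 \sqrt{4363}\right) = 29654 - 136 \sqrt{4363}$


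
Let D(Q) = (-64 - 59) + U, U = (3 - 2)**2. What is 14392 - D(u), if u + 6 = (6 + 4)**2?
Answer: 14514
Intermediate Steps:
u = 94 (u = -6 + (6 + 4)**2 = -6 + 10**2 = -6 + 100 = 94)
U = 1 (U = 1**2 = 1)
D(Q) = -122 (D(Q) = (-64 - 59) + 1 = -123 + 1 = -122)
14392 - D(u) = 14392 - 1*(-122) = 14392 + 122 = 14514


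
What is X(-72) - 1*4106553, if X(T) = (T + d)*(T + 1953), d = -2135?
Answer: -8257920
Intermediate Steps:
X(T) = (-2135 + T)*(1953 + T) (X(T) = (T - 2135)*(T + 1953) = (-2135 + T)*(1953 + T))
X(-72) - 1*4106553 = (-4169655 + (-72)² - 182*(-72)) - 1*4106553 = (-4169655 + 5184 + 13104) - 4106553 = -4151367 - 4106553 = -8257920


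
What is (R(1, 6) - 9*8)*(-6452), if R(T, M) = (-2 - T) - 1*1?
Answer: 490352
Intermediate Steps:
R(T, M) = -3 - T (R(T, M) = (-2 - T) - 1 = -3 - T)
(R(1, 6) - 9*8)*(-6452) = ((-3 - 1*1) - 9*8)*(-6452) = ((-3 - 1) - 72)*(-6452) = (-4 - 72)*(-6452) = -76*(-6452) = 490352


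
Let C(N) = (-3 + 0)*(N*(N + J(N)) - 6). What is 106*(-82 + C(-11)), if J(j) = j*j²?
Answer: -4701100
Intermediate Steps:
J(j) = j³
C(N) = 18 - 3*N*(N + N³) (C(N) = (-3 + 0)*(N*(N + N³) - 6) = -3*(-6 + N*(N + N³)) = 18 - 3*N*(N + N³))
106*(-82 + C(-11)) = 106*(-82 + (18 - 3*(-11)² - 3*(-11)⁴)) = 106*(-82 + (18 - 3*121 - 3*14641)) = 106*(-82 + (18 - 363 - 43923)) = 106*(-82 - 44268) = 106*(-44350) = -4701100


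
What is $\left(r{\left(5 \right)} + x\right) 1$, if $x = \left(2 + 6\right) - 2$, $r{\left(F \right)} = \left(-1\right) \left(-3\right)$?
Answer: $9$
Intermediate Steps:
$r{\left(F \right)} = 3$
$x = 6$ ($x = 8 - 2 = 6$)
$\left(r{\left(5 \right)} + x\right) 1 = \left(3 + 6\right) 1 = 9 \cdot 1 = 9$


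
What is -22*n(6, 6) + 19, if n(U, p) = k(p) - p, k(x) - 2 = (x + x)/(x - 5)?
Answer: -157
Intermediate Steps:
k(x) = 2 + 2*x/(-5 + x) (k(x) = 2 + (x + x)/(x - 5) = 2 + (2*x)/(-5 + x) = 2 + 2*x/(-5 + x))
n(U, p) = -p + 2*(-5 + 2*p)/(-5 + p) (n(U, p) = 2*(-5 + 2*p)/(-5 + p) - p = -p + 2*(-5 + 2*p)/(-5 + p))
-22*n(6, 6) + 19 = -22*(-10 - 1*6**2 + 9*6)/(-5 + 6) + 19 = -22*(-10 - 1*36 + 54)/1 + 19 = -22*(-10 - 36 + 54) + 19 = -22*8 + 19 = -176 + 19 = -157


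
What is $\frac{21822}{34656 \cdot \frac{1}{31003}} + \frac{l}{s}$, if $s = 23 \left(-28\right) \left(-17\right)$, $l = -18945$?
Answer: $\frac{308591045827}{15808912} \approx 19520.0$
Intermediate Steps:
$s = 10948$ ($s = \left(-644\right) \left(-17\right) = 10948$)
$\frac{21822}{34656 \cdot \frac{1}{31003}} + \frac{l}{s} = \frac{21822}{34656 \cdot \frac{1}{31003}} - \frac{18945}{10948} = \frac{21822}{\frac{34656}{31003}} - \frac{18945}{10948} = 21822 \cdot \frac{31003}{34656} - \frac{18945}{10948} = \frac{112757911}{5776} - \frac{18945}{10948} = \frac{308591045827}{15808912}$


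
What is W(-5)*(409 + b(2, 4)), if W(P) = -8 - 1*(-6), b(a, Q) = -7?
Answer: -804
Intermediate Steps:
W(P) = -2 (W(P) = -8 + 6 = -2)
W(-5)*(409 + b(2, 4)) = -2*(409 - 7) = -2*402 = -804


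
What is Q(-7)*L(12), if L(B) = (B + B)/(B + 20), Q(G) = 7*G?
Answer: -147/4 ≈ -36.750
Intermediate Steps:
L(B) = 2*B/(20 + B) (L(B) = (2*B)/(20 + B) = 2*B/(20 + B))
Q(-7)*L(12) = (7*(-7))*(2*12/(20 + 12)) = -98*12/32 = -49*3/4 = -147/4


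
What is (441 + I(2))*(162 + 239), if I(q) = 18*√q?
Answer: 176841 + 7218*√2 ≈ 1.8705e+5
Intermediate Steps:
(441 + I(2))*(162 + 239) = (441 + 18*√2)*(162 + 239) = (441 + 18*√2)*401 = 176841 + 7218*√2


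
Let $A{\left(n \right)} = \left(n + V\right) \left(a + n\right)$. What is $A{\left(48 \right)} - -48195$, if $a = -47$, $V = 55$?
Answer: $48298$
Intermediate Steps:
$A{\left(n \right)} = \left(-47 + n\right) \left(55 + n\right)$ ($A{\left(n \right)} = \left(n + 55\right) \left(-47 + n\right) = \left(55 + n\right) \left(-47 + n\right) = \left(-47 + n\right) \left(55 + n\right)$)
$A{\left(48 \right)} - -48195 = \left(-2585 + 48^{2} + 8 \cdot 48\right) - -48195 = \left(-2585 + 2304 + 384\right) + 48195 = 103 + 48195 = 48298$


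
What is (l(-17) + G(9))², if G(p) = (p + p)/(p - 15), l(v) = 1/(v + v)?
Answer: 10609/1156 ≈ 9.1773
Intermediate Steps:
l(v) = 1/(2*v)
G(p) = 2*p/(-15 + p) (G(p) = (2*p)/(-15 + p) = 2*p/(-15 + p))
(l(-17) + G(9))² = ((½)/(-17) + 2*9/(-15 + 9))² = ((½)*(-1/17) + 2*9/(-6))² = (-1/34 + 2*9*(-⅙))² = (-1/34 - 3)² = (-103/34)² = 10609/1156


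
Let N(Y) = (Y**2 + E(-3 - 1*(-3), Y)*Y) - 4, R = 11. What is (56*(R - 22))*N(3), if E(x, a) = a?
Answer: -8624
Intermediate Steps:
N(Y) = -4 + 2*Y**2 (N(Y) = (Y**2 + Y*Y) - 4 = (Y**2 + Y**2) - 4 = 2*Y**2 - 4 = -4 + 2*Y**2)
(56*(R - 22))*N(3) = (56*(11 - 22))*(-4 + 2*3**2) = (56*(-11))*(-4 + 2*9) = -616*(-4 + 18) = -616*14 = -8624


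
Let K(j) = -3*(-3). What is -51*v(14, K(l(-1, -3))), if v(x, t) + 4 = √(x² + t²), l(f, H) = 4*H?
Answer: 204 - 51*√277 ≈ -644.81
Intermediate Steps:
K(j) = 9
v(x, t) = -4 + √(t² + x²) (v(x, t) = -4 + √(x² + t²) = -4 + √(t² + x²))
-51*v(14, K(l(-1, -3))) = -51*(-4 + √(9² + 14²)) = -51*(-4 + √(81 + 196)) = -51*(-4 + √277) = 204 - 51*√277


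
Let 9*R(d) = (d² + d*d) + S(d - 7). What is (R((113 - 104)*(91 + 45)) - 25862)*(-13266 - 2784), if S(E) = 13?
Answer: -14785297450/3 ≈ -4.9284e+9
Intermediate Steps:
R(d) = 13/9 + 2*d²/9 (R(d) = ((d² + d*d) + 13)/9 = ((d² + d²) + 13)/9 = (2*d² + 13)/9 = (13 + 2*d²)/9 = 13/9 + 2*d²/9)
(R((113 - 104)*(91 + 45)) - 25862)*(-13266 - 2784) = ((13/9 + 2*((113 - 104)*(91 + 45))²/9) - 25862)*(-13266 - 2784) = ((13/9 + 2*(9*136)²/9) - 25862)*(-16050) = ((13/9 + (2/9)*1224²) - 25862)*(-16050) = ((13/9 + (2/9)*1498176) - 25862)*(-16050) = ((13/9 + 332928) - 25862)*(-16050) = (2996365/9 - 25862)*(-16050) = (2763607/9)*(-16050) = -14785297450/3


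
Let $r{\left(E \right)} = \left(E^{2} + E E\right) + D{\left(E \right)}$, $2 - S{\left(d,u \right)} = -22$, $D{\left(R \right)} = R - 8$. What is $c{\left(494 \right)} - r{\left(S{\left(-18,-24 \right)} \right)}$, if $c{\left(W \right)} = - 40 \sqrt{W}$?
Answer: $-1168 - 40 \sqrt{494} \approx -2057.0$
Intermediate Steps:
$D{\left(R \right)} = -8 + R$ ($D{\left(R \right)} = R - 8 = -8 + R$)
$S{\left(d,u \right)} = 24$ ($S{\left(d,u \right)} = 2 - -22 = 2 + 22 = 24$)
$r{\left(E \right)} = -8 + E + 2 E^{2}$ ($r{\left(E \right)} = \left(E^{2} + E E\right) + \left(-8 + E\right) = \left(E^{2} + E^{2}\right) + \left(-8 + E\right) = 2 E^{2} + \left(-8 + E\right) = -8 + E + 2 E^{2}$)
$c{\left(494 \right)} - r{\left(S{\left(-18,-24 \right)} \right)} = - 40 \sqrt{494} - \left(-8 + 24 + 2 \cdot 24^{2}\right) = - 40 \sqrt{494} - \left(-8 + 24 + 2 \cdot 576\right) = - 40 \sqrt{494} - \left(-8 + 24 + 1152\right) = - 40 \sqrt{494} - 1168 = -1168 - 40 \sqrt{494}$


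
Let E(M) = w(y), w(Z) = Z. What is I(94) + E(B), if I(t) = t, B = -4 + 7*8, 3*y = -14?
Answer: 268/3 ≈ 89.333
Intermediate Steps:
y = -14/3 (y = (⅓)*(-14) = -14/3 ≈ -4.6667)
B = 52 (B = -4 + 56 = 52)
E(M) = -14/3
I(94) + E(B) = 94 - 14/3 = 268/3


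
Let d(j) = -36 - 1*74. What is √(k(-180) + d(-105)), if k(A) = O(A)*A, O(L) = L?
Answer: √32290 ≈ 179.69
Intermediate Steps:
k(A) = A² (k(A) = A*A = A²)
d(j) = -110 (d(j) = -36 - 74 = -110)
√(k(-180) + d(-105)) = √((-180)² - 110) = √(32400 - 110) = √32290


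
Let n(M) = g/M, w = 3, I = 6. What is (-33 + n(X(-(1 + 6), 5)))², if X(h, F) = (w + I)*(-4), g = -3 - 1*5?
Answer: 87025/81 ≈ 1074.4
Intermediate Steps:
g = -8 (g = -3 - 5 = -8)
X(h, F) = -36 (X(h, F) = (3 + 6)*(-4) = 9*(-4) = -36)
n(M) = -8/M
(-33 + n(X(-(1 + 6), 5)))² = (-33 - 8/(-36))² = (-33 - 8*(-1/36))² = (-33 + 2/9)² = (-295/9)² = 87025/81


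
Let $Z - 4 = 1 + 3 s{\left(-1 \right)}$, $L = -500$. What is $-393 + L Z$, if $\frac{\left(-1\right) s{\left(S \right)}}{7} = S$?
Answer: $-13393$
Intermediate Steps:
$s{\left(S \right)} = - 7 S$
$Z = 26$ ($Z = 4 + \left(1 + 3 \left(\left(-7\right) \left(-1\right)\right)\right) = 4 + \left(1 + 3 \cdot 7\right) = 4 + \left(1 + 21\right) = 4 + 22 = 26$)
$-393 + L Z = -393 - 13000 = -13393$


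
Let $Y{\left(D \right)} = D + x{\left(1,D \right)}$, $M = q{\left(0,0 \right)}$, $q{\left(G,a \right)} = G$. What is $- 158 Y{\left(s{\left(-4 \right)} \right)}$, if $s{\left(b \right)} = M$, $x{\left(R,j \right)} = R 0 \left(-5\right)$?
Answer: $0$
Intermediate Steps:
$M = 0$
$x{\left(R,j \right)} = 0$ ($x{\left(R,j \right)} = 0 \left(-5\right) = 0$)
$s{\left(b \right)} = 0$
$Y{\left(D \right)} = D$ ($Y{\left(D \right)} = D + 0 = D$)
$- 158 Y{\left(s{\left(-4 \right)} \right)} = \left(-158\right) 0 = 0$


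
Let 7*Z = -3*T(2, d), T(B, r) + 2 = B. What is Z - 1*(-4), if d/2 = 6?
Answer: 4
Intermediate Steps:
d = 12 (d = 2*6 = 12)
T(B, r) = -2 + B
Z = 0 (Z = (-3*(-2 + 2))/7 = (-3*0)/7 = (⅐)*0 = 0)
Z - 1*(-4) = 0 - 1*(-4) = 0 + 4 = 4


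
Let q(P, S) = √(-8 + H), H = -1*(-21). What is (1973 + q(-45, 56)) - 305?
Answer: 1668 + √13 ≈ 1671.6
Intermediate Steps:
H = 21
q(P, S) = √13 (q(P, S) = √(-8 + 21) = √13)
(1973 + q(-45, 56)) - 305 = (1973 + √13) - 305 = 1668 + √13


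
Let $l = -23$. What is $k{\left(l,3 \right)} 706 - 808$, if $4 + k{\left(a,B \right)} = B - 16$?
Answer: $-12810$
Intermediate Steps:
$k{\left(a,B \right)} = -20 + B$ ($k{\left(a,B \right)} = -4 + \left(B - 16\right) = -4 + \left(-16 + B\right) = -20 + B$)
$k{\left(l,3 \right)} 706 - 808 = \left(-20 + 3\right) 706 - 808 = \left(-17\right) 706 - 808 = -12002 - 808 = -12810$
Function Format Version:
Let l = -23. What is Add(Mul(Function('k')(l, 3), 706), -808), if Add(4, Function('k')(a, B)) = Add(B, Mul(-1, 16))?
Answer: -12810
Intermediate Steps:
Function('k')(a, B) = Add(-20, B) (Function('k')(a, B) = Add(-4, Add(B, Mul(-1, 16))) = Add(-4, Add(B, -16)) = Add(-4, Add(-16, B)) = Add(-20, B))
Add(Mul(Function('k')(l, 3), 706), -808) = Add(Mul(Add(-20, 3), 706), -808) = Add(Mul(-17, 706), -808) = Add(-12002, -808) = -12810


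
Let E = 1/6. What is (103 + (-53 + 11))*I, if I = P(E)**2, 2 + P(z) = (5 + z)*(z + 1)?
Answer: 1282525/1296 ≈ 989.60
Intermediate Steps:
E = 1/6 (E = 1*(1/6) = 1/6 ≈ 0.16667)
P(z) = -2 + (1 + z)*(5 + z) (P(z) = -2 + (5 + z)*(z + 1) = -2 + (5 + z)*(1 + z) = -2 + (1 + z)*(5 + z))
I = 21025/1296 (I = (3 + (1/6)**2 + 6*(1/6))**2 = (3 + 1/36 + 1)**2 = (145/36)**2 = 21025/1296 ≈ 16.223)
(103 + (-53 + 11))*I = (103 + (-53 + 11))*(21025/1296) = (103 - 42)*(21025/1296) = 61*(21025/1296) = 1282525/1296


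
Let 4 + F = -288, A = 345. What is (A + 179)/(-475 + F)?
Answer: -524/767 ≈ -0.68318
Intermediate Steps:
F = -292 (F = -4 - 288 = -292)
(A + 179)/(-475 + F) = (345 + 179)/(-475 - 292) = 524/(-767) = 524*(-1/767) = -524/767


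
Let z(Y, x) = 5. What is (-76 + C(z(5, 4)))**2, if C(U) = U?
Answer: 5041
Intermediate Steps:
(-76 + C(z(5, 4)))**2 = (-76 + 5)**2 = (-71)**2 = 5041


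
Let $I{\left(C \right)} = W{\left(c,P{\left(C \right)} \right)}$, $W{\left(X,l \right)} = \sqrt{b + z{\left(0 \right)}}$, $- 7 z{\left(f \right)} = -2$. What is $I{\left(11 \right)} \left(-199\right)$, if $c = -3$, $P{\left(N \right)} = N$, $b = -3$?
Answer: $- \frac{199 i \sqrt{133}}{7} \approx - 327.85 i$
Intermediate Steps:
$z{\left(f \right)} = \frac{2}{7}$ ($z{\left(f \right)} = \left(- \frac{1}{7}\right) \left(-2\right) = \frac{2}{7}$)
$W{\left(X,l \right)} = \frac{i \sqrt{133}}{7}$ ($W{\left(X,l \right)} = \sqrt{-3 + \frac{2}{7}} = \sqrt{- \frac{19}{7}} = \frac{i \sqrt{133}}{7}$)
$I{\left(C \right)} = \frac{i \sqrt{133}}{7}$
$I{\left(11 \right)} \left(-199\right) = \frac{i \sqrt{133}}{7} \left(-199\right) = - \frac{199 i \sqrt{133}}{7}$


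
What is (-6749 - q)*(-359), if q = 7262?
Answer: 5029949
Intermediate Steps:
(-6749 - q)*(-359) = (-6749 - 1*7262)*(-359) = (-6749 - 7262)*(-359) = -14011*(-359) = 5029949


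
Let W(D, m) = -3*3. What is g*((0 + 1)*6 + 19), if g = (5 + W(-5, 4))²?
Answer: 400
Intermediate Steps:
W(D, m) = -9
g = 16 (g = (5 - 9)² = (-4)² = 16)
g*((0 + 1)*6 + 19) = 16*((0 + 1)*6 + 19) = 16*(1*6 + 19) = 16*(6 + 19) = 16*25 = 400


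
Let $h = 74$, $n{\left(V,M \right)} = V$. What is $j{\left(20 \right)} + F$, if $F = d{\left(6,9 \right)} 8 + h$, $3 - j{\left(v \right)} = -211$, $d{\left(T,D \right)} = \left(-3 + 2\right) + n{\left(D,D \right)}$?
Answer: $352$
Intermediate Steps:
$d{\left(T,D \right)} = -1 + D$ ($d{\left(T,D \right)} = \left(-3 + 2\right) + D = -1 + D$)
$j{\left(v \right)} = 214$ ($j{\left(v \right)} = 3 - -211 = 3 + 211 = 214$)
$F = 138$ ($F = \left(-1 + 9\right) 8 + 74 = 8 \cdot 8 + 74 = 64 + 74 = 138$)
$j{\left(20 \right)} + F = 214 + 138 = 352$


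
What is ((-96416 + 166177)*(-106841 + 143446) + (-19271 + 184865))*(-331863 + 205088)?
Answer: -323753811298225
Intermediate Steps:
((-96416 + 166177)*(-106841 + 143446) + (-19271 + 184865))*(-331863 + 205088) = (69761*36605 + 165594)*(-126775) = (2553601405 + 165594)*(-126775) = 2553766999*(-126775) = -323753811298225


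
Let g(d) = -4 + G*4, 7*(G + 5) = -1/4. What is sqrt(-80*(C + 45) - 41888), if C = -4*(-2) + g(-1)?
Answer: 8*I*sqrt(33838)/7 ≈ 210.23*I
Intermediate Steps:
G = -141/28 (G = -5 + (-1/4)/7 = -5 + (-1*1/4)/7 = -5 + (1/7)*(-1/4) = -5 - 1/28 = -141/28 ≈ -5.0357)
g(d) = -169/7 (g(d) = -4 - 141/28*4 = -4 - 141/7 = -169/7)
C = -113/7 (C = -4*(-2) - 169/7 = 8 - 169/7 = -113/7 ≈ -16.143)
sqrt(-80*(C + 45) - 41888) = sqrt(-80*(-113/7 + 45) - 41888) = sqrt(-80*202/7 - 41888) = sqrt(-16160/7 - 41888) = sqrt(-309376/7) = 8*I*sqrt(33838)/7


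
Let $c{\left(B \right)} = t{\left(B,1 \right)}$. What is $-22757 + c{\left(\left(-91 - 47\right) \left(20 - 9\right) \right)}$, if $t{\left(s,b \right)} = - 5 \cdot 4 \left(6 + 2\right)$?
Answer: $-22917$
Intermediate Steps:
$t{\left(s,b \right)} = -160$ ($t{\left(s,b \right)} = - 5 \cdot 4 \cdot 8 = \left(-5\right) 32 = -160$)
$c{\left(B \right)} = -160$
$-22757 + c{\left(\left(-91 - 47\right) \left(20 - 9\right) \right)} = -22757 - 160 = -22917$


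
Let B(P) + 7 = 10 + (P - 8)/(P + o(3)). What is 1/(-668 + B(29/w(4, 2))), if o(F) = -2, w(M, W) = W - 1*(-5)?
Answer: -5/3334 ≈ -0.0014997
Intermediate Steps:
w(M, W) = 5 + W (w(M, W) = W + 5 = 5 + W)
B(P) = 3 + (-8 + P)/(-2 + P) (B(P) = -7 + (10 + (P - 8)/(P - 2)) = -7 + (10 + (-8 + P)/(-2 + P)) = 3 + (-8 + P)/(-2 + P))
1/(-668 + B(29/w(4, 2))) = 1/(-668 + 2*(-7 + 2*(29/(5 + 2)))/(-2 + 29/(5 + 2))) = 1/(-668 + 2*(-7 + 2*(29/7))/(-2 + 29/7)) = 1/(-668 + 2*(-7 + 58/7)/(15/7)) = 1/(-668 + 2*(7/15)*(9/7)) = 1/(-668 + 6/5) = 1/(-3334/5) = -5/3334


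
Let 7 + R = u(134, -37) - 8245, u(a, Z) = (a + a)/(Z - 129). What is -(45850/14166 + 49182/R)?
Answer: 2201464258/808701525 ≈ 2.7222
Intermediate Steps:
u(a, Z) = 2*a/(-129 + Z) (u(a, Z) = (2*a)/(-129 + Z) = 2*a/(-129 + Z))
R = -685050/83 (R = -7 + (2*134/(-129 - 37) - 8245) = -7 + (2*134/(-166) - 8245) = -7 + (2*134*(-1/166) - 8245) = -7 + (-134/83 - 8245) = -7 - 684469/83 = -685050/83 ≈ -8253.6)
-(45850/14166 + 49182/R) = -(45850/14166 + 49182/(-685050/83)) = -(45850*(1/14166) + 49182*(-83/685050)) = -(22925/7083 - 680351/114175) = -1*(-2201464258/808701525) = 2201464258/808701525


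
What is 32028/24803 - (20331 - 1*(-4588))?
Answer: -36354937/1459 ≈ -24918.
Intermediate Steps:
32028/24803 - (20331 - 1*(-4588)) = 32028*(1/24803) - (20331 + 4588) = 1884/1459 - 1*24919 = 1884/1459 - 24919 = -36354937/1459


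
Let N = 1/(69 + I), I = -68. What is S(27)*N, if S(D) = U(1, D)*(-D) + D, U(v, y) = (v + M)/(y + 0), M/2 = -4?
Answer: 34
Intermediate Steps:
M = -8 (M = 2*(-4) = -8)
U(v, y) = (-8 + v)/y (U(v, y) = (v - 8)/(y + 0) = (-8 + v)/y)
S(D) = 7 + D (S(D) = ((-8 + 1)/D)*(-D) + D = (-7/D)*(-D) + D = 7 + D)
N = 1 (N = 1/(69 - 68) = 1/1 = 1)
S(27)*N = (7 + 27)*1 = 34*1 = 34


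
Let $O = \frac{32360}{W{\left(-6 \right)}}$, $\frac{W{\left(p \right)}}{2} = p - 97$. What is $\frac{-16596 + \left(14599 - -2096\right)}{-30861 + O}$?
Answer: $- \frac{10197}{3194863} \approx -0.0031917$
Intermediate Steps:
$W{\left(p \right)} = -194 + 2 p$ ($W{\left(p \right)} = 2 \left(p - 97\right) = 2 \left(-97 + p\right) = -194 + 2 p$)
$O = - \frac{16180}{103}$ ($O = \frac{32360}{-194 + 2 \left(-6\right)} = \frac{32360}{-194 - 12} = \frac{32360}{-206} = 32360 \left(- \frac{1}{206}\right) = - \frac{16180}{103} \approx -157.09$)
$\frac{-16596 + \left(14599 - -2096\right)}{-30861 + O} = \frac{-16596 + \left(14599 - -2096\right)}{-30861 - \frac{16180}{103}} = \frac{-16596 + \left(14599 + 2096\right)}{- \frac{3194863}{103}} = \left(-16596 + 16695\right) \left(- \frac{103}{3194863}\right) = 99 \left(- \frac{103}{3194863}\right) = - \frac{10197}{3194863}$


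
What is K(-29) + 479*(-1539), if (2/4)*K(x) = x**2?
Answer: -735499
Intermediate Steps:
K(x) = 2*x**2
K(-29) + 479*(-1539) = 2*(-29)**2 + 479*(-1539) = 2*841 - 737181 = 1682 - 737181 = -735499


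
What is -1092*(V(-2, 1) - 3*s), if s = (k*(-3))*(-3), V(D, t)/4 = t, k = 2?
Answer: 54600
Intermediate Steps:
V(D, t) = 4*t
s = 18 (s = (2*(-3))*(-3) = -6*(-3) = 18)
-1092*(V(-2, 1) - 3*s) = -1092*(4*1 - 3*18) = -1092*(4 - 54) = -1092*(-50) = 54600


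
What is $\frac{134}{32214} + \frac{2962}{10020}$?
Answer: $\frac{2687793}{8966230} \approx 0.29977$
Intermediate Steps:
$\frac{134}{32214} + \frac{2962}{10020} = 134 \cdot \frac{1}{32214} + 2962 \cdot \frac{1}{10020} = \frac{67}{16107} + \frac{1481}{5010} = \frac{2687793}{8966230}$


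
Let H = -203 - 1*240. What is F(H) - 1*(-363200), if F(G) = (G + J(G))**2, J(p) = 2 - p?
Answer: 363204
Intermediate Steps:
H = -443 (H = -203 - 240 = -443)
F(G) = 4 (F(G) = (G + (2 - G))**2 = 2**2 = 4)
F(H) - 1*(-363200) = 4 - 1*(-363200) = 4 + 363200 = 363204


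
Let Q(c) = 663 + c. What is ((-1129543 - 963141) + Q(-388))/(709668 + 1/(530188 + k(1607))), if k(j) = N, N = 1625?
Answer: -101160937047/34310060735 ≈ -2.9484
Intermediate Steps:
k(j) = 1625
((-1129543 - 963141) + Q(-388))/(709668 + 1/(530188 + k(1607))) = ((-1129543 - 963141) + (663 - 388))/(709668 + 1/(530188 + 1625)) = (-2092684 + 275)/(709668 + 1/531813) = -2092409/(709668 + 1/531813) = -2092409/377410668085/531813 = -2092409*531813/377410668085 = -101160937047/34310060735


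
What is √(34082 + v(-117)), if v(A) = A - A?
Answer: √34082 ≈ 184.61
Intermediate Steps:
v(A) = 0
√(34082 + v(-117)) = √(34082 + 0) = √34082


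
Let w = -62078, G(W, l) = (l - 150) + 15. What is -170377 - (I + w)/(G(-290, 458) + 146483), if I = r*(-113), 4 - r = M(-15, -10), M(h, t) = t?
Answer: -12506151101/73403 ≈ -1.7038e+5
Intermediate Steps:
G(W, l) = -135 + l (G(W, l) = (-150 + l) + 15 = -135 + l)
r = 14 (r = 4 - 1*(-10) = 4 + 10 = 14)
I = -1582 (I = 14*(-113) = -1582)
-170377 - (I + w)/(G(-290, 458) + 146483) = -170377 - (-1582 - 62078)/((-135 + 458) + 146483) = -170377 - (-63660)/(323 + 146483) = -170377 - (-63660)/146806 = -170377 - 1*(-31830/73403) = -170377 + 31830/73403 = -12506151101/73403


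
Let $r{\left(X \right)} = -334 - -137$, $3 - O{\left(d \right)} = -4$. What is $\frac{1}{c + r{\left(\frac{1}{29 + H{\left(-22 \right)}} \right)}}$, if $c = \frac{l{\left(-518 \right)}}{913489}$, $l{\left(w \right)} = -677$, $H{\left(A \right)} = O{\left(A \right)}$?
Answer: $- \frac{913489}{179958010} \approx -0.0050761$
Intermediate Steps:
$O{\left(d \right)} = 7$ ($O{\left(d \right)} = 3 - -4 = 3 + 4 = 7$)
$H{\left(A \right)} = 7$
$r{\left(X \right)} = -197$ ($r{\left(X \right)} = -334 + 137 = -197$)
$c = - \frac{677}{913489} \approx -0.00074111$
$\frac{1}{c + r{\left(\frac{1}{29 + H{\left(-22 \right)}} \right)}} = \frac{1}{- \frac{677}{913489} - 197} = \frac{1}{- \frac{179958010}{913489}} = - \frac{913489}{179958010}$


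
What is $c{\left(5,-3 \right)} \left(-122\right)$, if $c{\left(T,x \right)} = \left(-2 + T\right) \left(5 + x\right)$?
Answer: $-732$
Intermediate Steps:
$c{\left(5,-3 \right)} \left(-122\right) = \left(-10 - -6 + 5 \cdot 5 + 5 \left(-3\right)\right) \left(-122\right) = \left(-10 + 6 + 25 - 15\right) \left(-122\right) = 6 \left(-122\right) = -732$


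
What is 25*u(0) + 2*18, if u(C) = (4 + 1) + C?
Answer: 161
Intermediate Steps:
u(C) = 5 + C
25*u(0) + 2*18 = 25*(5 + 0) + 2*18 = 25*5 + 36 = 125 + 36 = 161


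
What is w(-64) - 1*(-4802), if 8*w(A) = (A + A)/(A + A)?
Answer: 38417/8 ≈ 4802.1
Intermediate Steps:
w(A) = ⅛ (w(A) = ((A + A)/(A + A))/8 = ((2*A)/((2*A)))/8 = ((2*A)*(1/(2*A)))/8 = (⅛)*1 = ⅛)
w(-64) - 1*(-4802) = ⅛ - 1*(-4802) = ⅛ + 4802 = 38417/8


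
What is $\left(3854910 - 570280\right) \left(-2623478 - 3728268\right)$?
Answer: $-20863135463980$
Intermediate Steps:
$\left(3854910 - 570280\right) \left(-2623478 - 3728268\right) = 3284630 \left(-6351746\right) = -20863135463980$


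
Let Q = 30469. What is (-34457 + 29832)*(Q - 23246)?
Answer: -33406375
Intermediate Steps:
(-34457 + 29832)*(Q - 23246) = (-34457 + 29832)*(30469 - 23246) = -4625*7223 = -33406375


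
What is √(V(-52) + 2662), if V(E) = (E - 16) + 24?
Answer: √2618 ≈ 51.166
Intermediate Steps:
V(E) = 8 + E (V(E) = (-16 + E) + 24 = 8 + E)
√(V(-52) + 2662) = √((8 - 52) + 2662) = √(-44 + 2662) = √2618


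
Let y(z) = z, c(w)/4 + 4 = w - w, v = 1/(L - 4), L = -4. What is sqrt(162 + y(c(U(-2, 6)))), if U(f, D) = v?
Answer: sqrt(146) ≈ 12.083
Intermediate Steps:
v = -1/8 (v = 1/(-4 - 4) = 1/(-8) = -1/8 ≈ -0.12500)
U(f, D) = -1/8
c(w) = -16 (c(w) = -16 + 4*(w - w) = -16 + 4*0 = -16 + 0 = -16)
sqrt(162 + y(c(U(-2, 6)))) = sqrt(162 - 16) = sqrt(146)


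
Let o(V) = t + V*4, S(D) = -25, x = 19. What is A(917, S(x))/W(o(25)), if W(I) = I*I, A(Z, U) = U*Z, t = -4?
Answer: -22925/9216 ≈ -2.4875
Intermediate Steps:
o(V) = -4 + 4*V (o(V) = -4 + V*4 = -4 + 4*V)
W(I) = I²
A(917, S(x))/W(o(25)) = (-25*917)/((-4 + 4*25)²) = -22925/(-4 + 100)² = -22925/(96²) = -22925/9216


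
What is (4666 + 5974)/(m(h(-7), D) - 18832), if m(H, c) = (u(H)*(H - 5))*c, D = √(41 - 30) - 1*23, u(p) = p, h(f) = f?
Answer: -1380806/2694163 - 5586*√11/2694163 ≈ -0.51939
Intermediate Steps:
D = -23 + √11 (D = √11 - 23 = -23 + √11 ≈ -19.683)
m(H, c) = H*c*(-5 + H) (m(H, c) = (H*(H - 5))*c = (H*(-5 + H))*c = H*c*(-5 + H))
(4666 + 5974)/(m(h(-7), D) - 18832) = (4666 + 5974)/(-7*(-23 + √11)*(-5 - 7) - 18832) = 10640/(-7*(-23 + √11)*(-12) - 18832) = 10640/((-1932 + 84*√11) - 18832) = 10640/(-20764 + 84*√11)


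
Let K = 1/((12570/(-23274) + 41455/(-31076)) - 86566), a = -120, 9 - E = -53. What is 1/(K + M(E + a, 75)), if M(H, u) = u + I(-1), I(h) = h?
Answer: 10435220845229/772206222003142 ≈ 0.013514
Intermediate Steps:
E = 62 (E = 9 - 1*(-53) = 9 + 53 = 62)
M(H, u) = -1 + u (M(H, u) = u - 1 = -1 + u)
K = -120543804/10435220845229 (K = 1/((12570*(-1/23274) + 41455*(-1/31076)) - 86566) = 1/((-2095/3879 - 41455/31076) - 86566) = 1/(-225908165/120543804 - 86566) = 1/(-10435220845229/120543804) = -120543804/10435220845229 ≈ -1.1552e-5)
1/(K + M(E + a, 75)) = 1/(-120543804/10435220845229 + (-1 + 75)) = 1/(-120543804/10435220845229 + 74) = 1/(772206222003142/10435220845229) = 10435220845229/772206222003142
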